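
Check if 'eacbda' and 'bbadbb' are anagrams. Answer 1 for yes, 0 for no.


Sort characters of 'eacbda': 'aabcde'
Sort characters of 'bbadbb': 'abbbbd'
Sorted forms differ -> they are NOT anagrams
Result: 0

0


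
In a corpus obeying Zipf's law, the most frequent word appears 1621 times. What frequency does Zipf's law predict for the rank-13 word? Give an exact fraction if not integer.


Zipf's law: freq(rank) = f1 / rank
f1 = 1621, rank = 13
freq = 1621 / 13
GCD(1621, 13) = 1
Simplified: 1621/13

1621/13


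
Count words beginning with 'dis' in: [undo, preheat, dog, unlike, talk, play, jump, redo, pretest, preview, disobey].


Checking each word for prefix 'dis':
  'undo' -> no (count: 0)
  'preheat' -> no (count: 0)
  'dog' -> no (count: 0)
  'unlike' -> no (count: 0)
  'talk' -> no (count: 0)
  'play' -> no (count: 0)
  'jump' -> no (count: 0)
  'redo' -> no (count: 0)
  'pretest' -> no (count: 0)
  'preview' -> no (count: 0)
  'disobey' -> YES, starts with 'dis' (count: 1)
Total with prefix 'dis': 1

1


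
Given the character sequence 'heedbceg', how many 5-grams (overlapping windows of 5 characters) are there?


String 'heedbceg' has length L = 8.
Number of overlapping n-grams = L - n + 1
Substituting: 8 - 5 + 1 = 4

4


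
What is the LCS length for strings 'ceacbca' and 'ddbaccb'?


DP table for LCS of 'ceacbca' and 'ddbaccb':
       d  d  b  a  c  c  b
    0  0  0  0  0  0  0  0
  c 0  0  0  0  0  1  1  1
  e 0  0  0  0  0  1  1  1
  a 0  0  0  0  1  1  1  1
  c 0  0  0  0  1  2  2  2
  b 0  0  0  1  1  2  2  3
  c 0  0  0  1  1  2  3  3
  a 0  0  0  1  2  2  3  3
LCS: 'ccb'
LCS length = 3

3


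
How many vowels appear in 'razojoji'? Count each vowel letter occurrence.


Scanning each character of 'razojoji':
  Position 1: 'r' -> consonant (running count: 0)
  Position 2: 'a' -> vowel (running count: 1)
  Position 3: 'z' -> consonant (running count: 1)
  Position 4: 'o' -> vowel (running count: 2)
  Position 5: 'j' -> consonant (running count: 2)
  Position 6: 'o' -> vowel (running count: 3)
  Position 7: 'j' -> consonant (running count: 3)
  Position 8: 'i' -> vowel (running count: 4)
Total vowels: 4

4


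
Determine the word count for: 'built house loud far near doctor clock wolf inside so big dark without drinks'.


Counting words by splitting on spaces:
  Word 1: 'built'
  Word 2: 'house'
  Word 3: 'loud'
  Word 4: 'far'
  Word 5: 'near'
  Word 6: 'doctor'
  Word 7: 'clock'
  Word 8: 'wolf'
  Word 9: 'inside'
  Word 10: 'so'
  Word 11: 'big'
  Word 12: 'dark'
  Word 13: 'without'
  Word 14: 'drinks'
Total words: 14

14


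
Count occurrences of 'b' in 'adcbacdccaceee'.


Scanning 'adcbacdccaceee' for 'b':
  Position 3: 'b' -> MATCH (count: 1)
Total occurrences of 'b': 1

1


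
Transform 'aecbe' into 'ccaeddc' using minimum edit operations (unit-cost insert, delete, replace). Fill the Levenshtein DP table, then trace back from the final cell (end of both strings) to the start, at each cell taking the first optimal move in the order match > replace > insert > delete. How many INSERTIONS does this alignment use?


Edit distance = 5. Backtracking from cell (5, 7) with preference match > replace > insert > delete,
then listing the resulting alignment 'aecbe' -> 'ccaeddc' left to right:
  Step 1: insert 'c' [insertion #1]
  Step 2: insert 'c' [insertion #2]
  Step 3: keep 'a'
  Step 4: keep 'e'
  Step 5: replace c->d
  Step 6: replace b->d
  Step 7: replace e->c
Total insertions: 2

2


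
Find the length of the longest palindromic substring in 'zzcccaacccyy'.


Scanning 'zzcccaacccyy' for palindromic substrings.
Substring at positions 2-9: 'cccaaccc'.
Check: reverse('cccaaccc') = 'cccaaccc' -> palindrome confirmed.
Neighbouring characters ('z' / 'y') break symmetry, so it cannot extend further.
No longer palindromic substring exists; longest length = 8

8


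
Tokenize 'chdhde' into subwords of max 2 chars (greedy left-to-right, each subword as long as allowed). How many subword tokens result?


'chdhde' has 6 characters.
Chunking with max size 2:
  Chunk 1: 'ch' (positions 0-1)
  Chunk 2: 'dh' (positions 2-3)
  Chunk 3: 'de' (positions 4-5)
Total chunks: ceil(6 / 2) = 3

3


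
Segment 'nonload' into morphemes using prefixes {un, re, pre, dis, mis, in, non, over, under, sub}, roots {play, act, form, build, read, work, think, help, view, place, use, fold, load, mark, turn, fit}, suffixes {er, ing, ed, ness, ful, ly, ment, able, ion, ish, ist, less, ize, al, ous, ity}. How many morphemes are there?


Segmenting 'nonload' against the inventory:
  'non' -> prefix (morpheme 1)
  'load' -> root (morpheme 2)
Total morphemes: 2

2


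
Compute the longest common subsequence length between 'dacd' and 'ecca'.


DP table for LCS of 'dacd' and 'ecca':
       e  c  c  a
    0  0  0  0  0
  d 0  0  0  0  0
  a 0  0  0  0  1
  c 0  0  1  1  1
  d 0  0  1  1  1
LCS: 'a'
LCS length = 1

1


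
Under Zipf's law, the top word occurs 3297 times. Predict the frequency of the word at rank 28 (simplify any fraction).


Zipf's law: freq(rank) = f1 / rank
f1 = 3297, rank = 28
freq = 3297 / 28
GCD(3297, 28) = 7
Simplified: 471/4

471/4


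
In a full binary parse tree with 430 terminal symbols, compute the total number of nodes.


Leaf nodes (terminals): 430
Internal nodes = n - 1 = 430 - 1 = 429
Total = leaves + internal = 430 + 429 = 859

859


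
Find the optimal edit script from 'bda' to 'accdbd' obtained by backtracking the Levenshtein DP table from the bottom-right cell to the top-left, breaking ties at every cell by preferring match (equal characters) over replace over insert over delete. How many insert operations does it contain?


Edit distance = 5. Backtracking from cell (3, 6) with preference match > replace > insert > delete,
then listing the resulting alignment 'bda' -> 'accdbd' left to right:
  Step 1: insert 'a' [insertion #1]
  Step 2: insert 'c' [insertion #2]
  Step 3: replace b->c
  Step 4: keep 'd'
  Step 5: insert 'b' [insertion #3]
  Step 6: replace a->d
Total insertions: 3

3


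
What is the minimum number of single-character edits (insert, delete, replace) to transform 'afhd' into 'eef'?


Building DP table for s1='afhd' (len 4) and s2='eef' (len 3):
       e  e  f
    0  1  2  3
  a 1  1  2  3
  f 2  2  2  2
  h 3  3  3  3
  d 4  4  4  4
Edit distance = dp[4][3] = 4

4


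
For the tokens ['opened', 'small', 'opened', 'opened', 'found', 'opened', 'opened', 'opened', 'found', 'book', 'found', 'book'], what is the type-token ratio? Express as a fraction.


Tokens: 12
Unique types: ('book', 'found', 'opened', 'small') = 4
TTR = 4/12
Simplify: divide both by 4 -> 1/3
TTR = 1/3

1/3


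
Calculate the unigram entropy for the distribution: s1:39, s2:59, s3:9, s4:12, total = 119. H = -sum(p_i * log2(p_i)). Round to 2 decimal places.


Computing entropy H = -sum(p_i * log2(p_i)):
  s1: p = 39/119 = 0.3277, -p*log2(p) = 0.5275
  s2: p = 59/119 = 0.4958, -p*log2(p) = 0.5018
  s3: p = 9/119 = 0.0756, -p*log2(p) = 0.2817
  s4: p = 12/119 = 0.1008, -p*log2(p) = 0.3338
H = sum of terms = 1.6448
Rounded to 2 decimals: 1.64

1.64


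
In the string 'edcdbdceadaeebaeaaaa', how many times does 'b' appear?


Scanning 'edcdbdceadaeebaeaaaa' for 'b':
  Position 4: 'b' -> MATCH (count: 1)
  Position 13: 'b' -> MATCH (count: 2)
Total occurrences of 'b': 2

2


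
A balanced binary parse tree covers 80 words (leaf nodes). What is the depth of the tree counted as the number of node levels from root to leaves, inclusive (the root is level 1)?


In a balanced binary tree with n leaves the deepest leaf is ceil(log2(n)) edges below the root,
so counting node levels inclusive of root and leaves gives ceil(log2(n)) + 1 levels.
log2(80) = 6.3219
ceil(6.3219) = 7
levels = 7 + 1 = 8

8


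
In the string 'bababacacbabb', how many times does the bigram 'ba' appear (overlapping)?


Scanning 'bababacacbabb' for bigram 'ba':
  Position 0: 'ba' -> MATCH
  Position 1: 'ab' -> no
  Position 2: 'ba' -> MATCH
  Position 3: 'ab' -> no
  Position 4: 'ba' -> MATCH
  Position 5: 'ac' -> no
  Position 6: 'ca' -> no
  Position 7: 'ac' -> no
  Position 8: 'cb' -> no
  Position 9: 'ba' -> MATCH
  Position 10: 'ab' -> no
  Position 11: 'bb' -> no
Total matches: 4

4


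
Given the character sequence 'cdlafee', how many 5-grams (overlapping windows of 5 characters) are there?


String 'cdlafee' has length L = 7.
Number of overlapping n-grams = L - n + 1
Substituting: 7 - 5 + 1 = 3

3


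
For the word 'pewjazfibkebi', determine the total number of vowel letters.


Scanning each character of 'pewjazfibkebi':
  Position 1: 'p' -> consonant (running count: 0)
  Position 2: 'e' -> vowel (running count: 1)
  Position 3: 'w' -> consonant (running count: 1)
  Position 4: 'j' -> consonant (running count: 1)
  Position 5: 'a' -> vowel (running count: 2)
  Position 6: 'z' -> consonant (running count: 2)
  Position 7: 'f' -> consonant (running count: 2)
  Position 8: 'i' -> vowel (running count: 3)
  Position 9: 'b' -> consonant (running count: 3)
  Position 10: 'k' -> consonant (running count: 3)
  Position 11: 'e' -> vowel (running count: 4)
  Position 12: 'b' -> consonant (running count: 4)
  Position 13: 'i' -> vowel (running count: 5)
Total vowels: 5

5


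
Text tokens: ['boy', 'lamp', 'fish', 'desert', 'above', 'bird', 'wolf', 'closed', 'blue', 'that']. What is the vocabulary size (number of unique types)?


Listing all tokens and tracking unique types:
  Token 1: 'boy' -> NEW (unique so far: 1)
  Token 2: 'lamp' -> NEW (unique so far: 2)
  Token 3: 'fish' -> NEW (unique so far: 3)
  Token 4: 'desert' -> NEW (unique so far: 4)
  Token 5: 'above' -> NEW (unique so far: 5)
  Token 6: 'bird' -> NEW (unique so far: 6)
  Token 7: 'wolf' -> NEW (unique so far: 7)
  Token 8: 'closed' -> NEW (unique so far: 8)
  Token 9: 'blue' -> NEW (unique so far: 9)
  Token 10: 'that' -> NEW (unique so far: 10)
Unique types: ('above', 'bird', 'blue', 'boy', 'closed', 'desert', 'fish', 'lamp', 'that', 'wolf')
Vocabulary size: 10

10


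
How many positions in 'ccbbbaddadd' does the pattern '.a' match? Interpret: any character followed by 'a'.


Pattern: .a means any character followed by 'a'.
Scanning 'ccbbbaddadd' position-by-position:
  Pos 0: window 'cc' -> no
  Pos 1: window 'cb' -> no
  Pos 2: window 'bb' -> no
  Pos 3: window 'bb' -> no
  Pos 4: window 'ba' -> MATCH
  Pos 5: window 'ad' -> no
  Pos 6: window 'dd' -> no
  Pos 7: window 'da' -> MATCH
  Pos 8: window 'ad' -> no
  Pos 9: window 'dd' -> no
  Pos 10: window 'd' -> no
Total matches: 2

2


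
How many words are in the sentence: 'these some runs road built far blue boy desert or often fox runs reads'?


Counting words by splitting on spaces:
  Word 1: 'these'
  Word 2: 'some'
  Word 3: 'runs'
  Word 4: 'road'
  Word 5: 'built'
  Word 6: 'far'
  Word 7: 'blue'
  Word 8: 'boy'
  Word 9: 'desert'
  Word 10: 'or'
  Word 11: 'often'
  Word 12: 'fox'
  Word 13: 'runs'
  Word 14: 'reads'
Total words: 14

14


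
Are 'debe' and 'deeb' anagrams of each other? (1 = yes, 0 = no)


Sort characters of 'debe': 'bdee'
Sort characters of 'deeb': 'bdee'
Sorted forms match -> they ARE anagrams
Result: 1

1


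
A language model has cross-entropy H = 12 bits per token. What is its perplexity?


Perplexity formula: PP = 2^H
H = 12
PP = 2^12
PP = 2^12 = 4096

4096


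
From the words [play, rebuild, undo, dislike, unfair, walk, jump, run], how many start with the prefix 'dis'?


Checking each word for prefix 'dis':
  'play' -> no (count: 0)
  'rebuild' -> no (count: 0)
  'undo' -> no (count: 0)
  'dislike' -> YES, starts with 'dis' (count: 1)
  'unfair' -> no (count: 1)
  'walk' -> no (count: 1)
  'jump' -> no (count: 1)
  'run' -> no (count: 1)
Total with prefix 'dis': 1

1


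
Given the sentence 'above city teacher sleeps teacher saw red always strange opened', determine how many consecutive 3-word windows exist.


Word trigrams from [10] words:
  Trigram 1: (above city teacher)
  Trigram 2: (city teacher sleeps)
  Trigram 3: (teacher sleeps teacher)
  Trigram 4: (sleeps teacher saw)
  Trigram 5: (teacher saw red)
  Trigram 6: (saw red always)
  Trigram 7: (red always strange)
  Trigram 8: (always strange opened)
Total word trigrams: 10 - 2 = 8

8


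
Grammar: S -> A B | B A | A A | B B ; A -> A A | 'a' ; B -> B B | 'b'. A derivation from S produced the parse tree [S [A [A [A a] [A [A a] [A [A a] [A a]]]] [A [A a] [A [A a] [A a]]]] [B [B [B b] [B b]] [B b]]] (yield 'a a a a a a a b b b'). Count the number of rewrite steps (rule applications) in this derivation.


Every bracketed nonterminal node [X ...] in the tree is produced by exactly one rule application.
Reading the tree off as a leftmost derivation:
  Step 1: S  =>  A B   (applied S -> A B)
  Step 2: A B  =>  A A B   (applied A -> A A)
  Step 3: A A B  =>  A A A B   (applied A -> A A)
  Step 4: A A A B  =>  a A A B   (applied A -> a)
  Step 5: a A A B  =>  a A A A B   (applied A -> A A)
  Step 6: a A A A B  =>  a a A A B   (applied A -> a)
  Step 7: a a A A B  =>  a a A A A B   (applied A -> A A)
  Step 8: a a A A A B  =>  a a a A A B   (applied A -> a)
  Step 9: a a a A A B  =>  a a a a A B   (applied A -> a)
  Step 10: a a a a A B  =>  a a a a A A B   (applied A -> A A)
  Step 11: a a a a A A B  =>  a a a a a A B   (applied A -> a)
  Step 12: a a a a a A B  =>  a a a a a A A B   (applied A -> A A)
  Step 13: a a a a a A A B  =>  a a a a a a A B   (applied A -> a)
  Step 14: a a a a a a A B  =>  a a a a a a a B   (applied A -> a)
  Step 15: a a a a a a a B  =>  a a a a a a a B B   (applied B -> B B)
  Step 16: a a a a a a a B B  =>  a a a a a a a B B B   (applied B -> B B)
  Step 17: a a a a a a a B B B  =>  a a a a a a a b B B   (applied B -> b)
  Step 18: a a a a a a a b B B  =>  a a a a a a a b b B   (applied B -> b)
  Step 19: a a a a a a a b b B  =>  a a a a a a a b b b   (applied B -> b)
Final yield: a a a a a a a b b b
Total rewrite steps: 19

19


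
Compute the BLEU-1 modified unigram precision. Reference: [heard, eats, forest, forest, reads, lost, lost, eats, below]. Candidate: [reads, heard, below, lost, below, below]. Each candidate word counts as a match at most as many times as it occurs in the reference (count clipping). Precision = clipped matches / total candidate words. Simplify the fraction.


Reference word counts: {'below': 1, 'eats': 2, 'forest': 2, 'heard': 1, 'lost': 2, 'reads': 1}
Checking each candidate word (with clipping):
  'reads' -> in reference (ref count 1, used 1/1) -> match (matches: 1)
  'heard' -> in reference (ref count 1, used 1/1) -> match (matches: 2)
  'below' -> in reference (ref count 1, used 1/1) -> match (matches: 3)
  'lost' -> in reference (ref count 2, used 1/2) -> match (matches: 4)
  'below' -> ref count 1 already used up (1/1) -> clipped, no match (matches: 4)
  'below' -> ref count 1 already used up (1/1) -> clipped, no match (matches: 4)
Clipped matches: 4, Candidate length: 6
Precision = 4/6 = 2/3

2/3


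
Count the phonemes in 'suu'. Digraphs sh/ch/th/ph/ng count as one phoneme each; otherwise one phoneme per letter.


Parsing 'suu' greedily, digraphs first:
  's' -> consonant phoneme (phonemes so far: 1)
  'u' -> vowel phoneme (phonemes so far: 2)
  'u' -> vowel phoneme (phonemes so far: 3)
Total phonemes: 3

3


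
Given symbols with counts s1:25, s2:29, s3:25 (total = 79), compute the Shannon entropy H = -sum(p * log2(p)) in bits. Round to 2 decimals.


Computing entropy H = -sum(p_i * log2(p_i)):
  s1: p = 25/79 = 0.3165, -p*log2(p) = 0.5253
  s2: p = 29/79 = 0.3671, -p*log2(p) = 0.5307
  s3: p = 25/79 = 0.3165, -p*log2(p) = 0.5253
H = sum of terms = 1.5813
Rounded to 2 decimals: 1.58

1.58


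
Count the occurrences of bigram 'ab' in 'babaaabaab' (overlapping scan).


Scanning 'babaaabaab' for bigram 'ab':
  Position 0: 'ba' -> no
  Position 1: 'ab' -> MATCH
  Position 2: 'ba' -> no
  Position 3: 'aa' -> no
  Position 4: 'aa' -> no
  Position 5: 'ab' -> MATCH
  Position 6: 'ba' -> no
  Position 7: 'aa' -> no
  Position 8: 'ab' -> MATCH
Total matches: 3

3


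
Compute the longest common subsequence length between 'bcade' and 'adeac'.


DP table for LCS of 'bcade' and 'adeac':
       a  d  e  a  c
    0  0  0  0  0  0
  b 0  0  0  0  0  0
  c 0  0  0  0  0  1
  a 0  1  1  1  1  1
  d 0  1  2  2  2  2
  e 0  1  2  3  3  3
LCS: 'ade'
LCS length = 3

3


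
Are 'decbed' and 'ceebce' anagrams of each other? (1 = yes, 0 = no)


Sort characters of 'decbed': 'bcddee'
Sort characters of 'ceebce': 'bcceee'
Sorted forms differ -> they are NOT anagrams
Result: 0

0


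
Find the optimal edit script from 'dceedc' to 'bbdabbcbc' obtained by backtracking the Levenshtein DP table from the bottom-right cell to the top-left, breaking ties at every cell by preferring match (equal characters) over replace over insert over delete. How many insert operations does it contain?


Edit distance = 7. Backtracking from cell (6, 9) with preference match > replace > insert > delete,
then listing the resulting alignment 'dceedc' -> 'bbdabbcbc' left to right:
  Step 1: insert 'b' [insertion #1]
  Step 2: insert 'b' [insertion #2]
  Step 3: keep 'd'
  Step 4: insert 'a' [insertion #3]
  Step 5: replace c->b
  Step 6: replace e->b
  Step 7: replace e->c
  Step 8: replace d->b
  Step 9: keep 'c'
Total insertions: 3

3


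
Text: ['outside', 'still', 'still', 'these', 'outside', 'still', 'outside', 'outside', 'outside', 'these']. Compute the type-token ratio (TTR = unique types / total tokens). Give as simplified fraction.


Tokens: 10
Unique types: ('outside', 'still', 'these') = 3
TTR = 3/10
Already in lowest terms.

3/10


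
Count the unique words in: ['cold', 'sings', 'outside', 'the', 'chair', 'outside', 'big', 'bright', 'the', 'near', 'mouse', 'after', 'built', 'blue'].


Listing all tokens and tracking unique types:
  Token 1: 'cold' -> NEW (unique so far: 1)
  Token 2: 'sings' -> NEW (unique so far: 2)
  Token 3: 'outside' -> NEW (unique so far: 3)
  Token 4: 'the' -> NEW (unique so far: 4)
  Token 5: 'chair' -> NEW (unique so far: 5)
  Token 6: 'outside' -> duplicate (unique so far: 5)
  Token 7: 'big' -> NEW (unique so far: 6)
  Token 8: 'bright' -> NEW (unique so far: 7)
  Token 9: 'the' -> duplicate (unique so far: 7)
  Token 10: 'near' -> NEW (unique so far: 8)
  Token 11: 'mouse' -> NEW (unique so far: 9)
  Token 12: 'after' -> NEW (unique so far: 10)
  Token 13: 'built' -> NEW (unique so far: 11)
  Token 14: 'blue' -> NEW (unique so far: 12)
Unique types: ('after', 'big', 'blue', 'bright', 'built', 'chair', 'cold', 'mouse', 'near', 'outside', 'sings', 'the')
Vocabulary size: 12

12


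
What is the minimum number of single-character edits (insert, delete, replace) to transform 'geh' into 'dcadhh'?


Building DP table for s1='geh' (len 3) and s2='dcadhh' (len 6):
       d  c  a  d  h  h
    0  1  2  3  4  5  6
  g 1  1  2  3  4  5  6
  e 2  2  2  3  4  5  6
  h 3  3  3  3  4  4  5
Edit distance = dp[3][6] = 5

5


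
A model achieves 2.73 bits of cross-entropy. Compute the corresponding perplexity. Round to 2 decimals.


Perplexity formula: PP = 2^H
H = 2.73
PP = 2^2.73
Decompose: 2^2.73 = 2^2 * 2^0.73
2^2 = 4, 2^0.73 ~ 1.6586391
PP ~ 4 * 1.6586391 = 6.6345564
Rounded to 2 decimals: 6.63

6.63


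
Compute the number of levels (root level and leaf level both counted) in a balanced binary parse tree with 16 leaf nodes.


In a balanced binary tree with n leaves the deepest leaf is ceil(log2(n)) edges below the root,
so counting node levels inclusive of root and leaves gives ceil(log2(n)) + 1 levels.
log2(16) = 4.0000
ceil(4.0000) = 4
levels = 4 + 1 = 5

5


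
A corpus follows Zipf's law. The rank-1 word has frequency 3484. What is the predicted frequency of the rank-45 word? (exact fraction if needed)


Zipf's law: freq(rank) = f1 / rank
f1 = 3484, rank = 45
freq = 3484 / 45
GCD(3484, 45) = 1
Simplified: 3484/45

3484/45


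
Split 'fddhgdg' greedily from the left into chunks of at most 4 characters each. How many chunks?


'fddhgdg' has 7 characters.
Chunking with max size 4:
  Chunk 1: 'fddh' (positions 0-3)
  Chunk 2: 'gdg' (positions 4-6)
Total chunks: ceil(7 / 4) = 2

2


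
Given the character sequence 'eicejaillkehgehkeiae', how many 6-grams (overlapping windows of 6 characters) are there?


String 'eicejaillkehgehkeiae' has length L = 20.
Number of overlapping n-grams = L - n + 1
Substituting: 20 - 6 + 1 = 15

15


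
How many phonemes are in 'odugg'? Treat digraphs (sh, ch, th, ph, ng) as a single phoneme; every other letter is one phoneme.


Parsing 'odugg' greedily, digraphs first:
  'o' -> vowel phoneme (phonemes so far: 1)
  'd' -> consonant phoneme (phonemes so far: 2)
  'u' -> vowel phoneme (phonemes so far: 3)
  'g' -> consonant phoneme (phonemes so far: 4)
  'g' -> consonant phoneme (phonemes so far: 5)
Total phonemes: 5

5


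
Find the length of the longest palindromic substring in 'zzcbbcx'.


Scanning 'zzcbbcx' for palindromic substrings.
Substring at positions 2-5: 'cbbc'.
Check: reverse('cbbc') = 'cbbc' -> palindrome confirmed.
Neighbouring characters ('z' / 'x') break symmetry, so it cannot extend further.
No longer palindromic substring exists; longest length = 4

4


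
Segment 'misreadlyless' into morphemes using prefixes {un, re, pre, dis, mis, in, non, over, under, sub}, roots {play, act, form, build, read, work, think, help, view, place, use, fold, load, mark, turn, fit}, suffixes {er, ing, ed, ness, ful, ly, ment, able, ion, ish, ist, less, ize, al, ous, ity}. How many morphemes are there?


Segmenting 'misreadlyless' against the inventory:
  'mis' -> prefix (morpheme 1)
  'read' -> root (morpheme 2)
  'ly' -> suffix (morpheme 3)
  'less' -> suffix (morpheme 4)
Total morphemes: 4

4


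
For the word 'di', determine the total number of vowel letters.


Scanning each character of 'di':
  Position 1: 'd' -> consonant (running count: 0)
  Position 2: 'i' -> vowel (running count: 1)
Total vowels: 1

1


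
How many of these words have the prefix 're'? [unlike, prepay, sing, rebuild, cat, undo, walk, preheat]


Checking each word for prefix 're':
  'unlike' -> no (count: 0)
  'prepay' -> no (count: 0)
  'sing' -> no (count: 0)
  'rebuild' -> YES, starts with 're' (count: 1)
  'cat' -> no (count: 1)
  'undo' -> no (count: 1)
  'walk' -> no (count: 1)
  'preheat' -> no (count: 1)
Total with prefix 're': 1

1


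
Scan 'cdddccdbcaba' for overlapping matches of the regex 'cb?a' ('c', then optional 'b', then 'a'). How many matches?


Pattern: cb?a means 'c', then optional 'b', then 'a'.
Scanning 'cdddccdbcaba' position-by-position:
  Pos 0: window 'cdd' -> no
  Pos 1: window 'ddd' -> no
  Pos 2: window 'ddc' -> no
  Pos 3: window 'dcc' -> no
  Pos 4: window 'ccd' -> no
  Pos 5: window 'cdb' -> no
  Pos 6: window 'dbc' -> no
  Pos 7: window 'bca' -> no
  Pos 8: window 'cab' -> MATCH
  Pos 9: window 'aba' -> no
  Pos 10: window 'ba' -> no
  Pos 11: window 'a' -> no
Total matches: 1

1


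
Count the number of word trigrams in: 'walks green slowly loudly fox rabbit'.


Word trigrams from [6] words:
  Trigram 1: (walks green slowly)
  Trigram 2: (green slowly loudly)
  Trigram 3: (slowly loudly fox)
  Trigram 4: (loudly fox rabbit)
Total word trigrams: 6 - 2 = 4

4


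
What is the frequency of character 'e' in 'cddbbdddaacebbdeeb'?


Scanning 'cddbbdddaacebbdeeb' for 'e':
  Position 11: 'e' -> MATCH (count: 1)
  Position 15: 'e' -> MATCH (count: 2)
  Position 16: 'e' -> MATCH (count: 3)
Total occurrences of 'e': 3

3


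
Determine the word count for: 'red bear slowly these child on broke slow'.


Counting words by splitting on spaces:
  Word 1: 'red'
  Word 2: 'bear'
  Word 3: 'slowly'
  Word 4: 'these'
  Word 5: 'child'
  Word 6: 'on'
  Word 7: 'broke'
  Word 8: 'slow'
Total words: 8

8


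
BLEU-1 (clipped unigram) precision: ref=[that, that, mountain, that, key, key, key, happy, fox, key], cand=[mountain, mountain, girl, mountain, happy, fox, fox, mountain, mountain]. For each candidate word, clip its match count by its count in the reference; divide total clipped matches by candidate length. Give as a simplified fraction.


Reference word counts: {'fox': 1, 'happy': 1, 'key': 4, 'mountain': 1, 'that': 3}
Checking each candidate word (with clipping):
  'mountain' -> in reference (ref count 1, used 1/1) -> match (matches: 1)
  'mountain' -> ref count 1 already used up (1/1) -> clipped, no match (matches: 1)
  'girl' -> not in reference -> no match (matches: 1)
  'mountain' -> ref count 1 already used up (1/1) -> clipped, no match (matches: 1)
  'happy' -> in reference (ref count 1, used 1/1) -> match (matches: 2)
  'fox' -> in reference (ref count 1, used 1/1) -> match (matches: 3)
  'fox' -> ref count 1 already used up (1/1) -> clipped, no match (matches: 3)
  'mountain' -> ref count 1 already used up (1/1) -> clipped, no match (matches: 3)
  'mountain' -> ref count 1 already used up (1/1) -> clipped, no match (matches: 3)
Clipped matches: 3, Candidate length: 9
Precision = 3/9 = 1/3

1/3


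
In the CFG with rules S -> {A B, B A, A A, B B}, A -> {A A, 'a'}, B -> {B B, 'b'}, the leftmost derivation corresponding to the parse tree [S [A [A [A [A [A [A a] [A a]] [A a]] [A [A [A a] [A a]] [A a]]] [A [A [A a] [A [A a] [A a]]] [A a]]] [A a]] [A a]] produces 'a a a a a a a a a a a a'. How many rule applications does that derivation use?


Every bracketed nonterminal node [X ...] in the tree is produced by exactly one rule application.
Reading the tree off as a leftmost derivation:
  Step 1: S  =>  A A   (applied S -> A A)
  Step 2: A A  =>  A A A   (applied A -> A A)
  Step 3: A A A  =>  A A A A   (applied A -> A A)
  Step 4: A A A A  =>  A A A A A   (applied A -> A A)
  Step 5: A A A A A  =>  A A A A A A   (applied A -> A A)
  Step 6: A A A A A A  =>  A A A A A A A   (applied A -> A A)
  Step 7: A A A A A A A  =>  a A A A A A A   (applied A -> a)
  Step 8: a A A A A A A  =>  a a A A A A A   (applied A -> a)
  Step 9: a a A A A A A  =>  a a a A A A A   (applied A -> a)
  Step 10: a a a A A A A  =>  a a a A A A A A   (applied A -> A A)
  Step 11: a a a A A A A A  =>  a a a A A A A A A   (applied A -> A A)
  Step 12: a a a A A A A A A  =>  a a a a A A A A A   (applied A -> a)
  Step 13: a a a a A A A A A  =>  a a a a a A A A A   (applied A -> a)
  Step 14: a a a a a A A A A  =>  a a a a a a A A A   (applied A -> a)
  Step 15: a a a a a a A A A  =>  a a a a a a A A A A   (applied A -> A A)
  Step 16: a a a a a a A A A A  =>  a a a a a a A A A A A   (applied A -> A A)
  Step 17: a a a a a a A A A A A  =>  a a a a a a a A A A A   (applied A -> a)
  Step 18: a a a a a a a A A A A  =>  a a a a a a a A A A A A   (applied A -> A A)
  Step 19: a a a a a a a A A A A A  =>  a a a a a a a a A A A A   (applied A -> a)
  Step 20: a a a a a a a a A A A A  =>  a a a a a a a a a A A A   (applied A -> a)
  Step 21: a a a a a a a a a A A A  =>  a a a a a a a a a a A A   (applied A -> a)
  Step 22: a a a a a a a a a a A A  =>  a a a a a a a a a a a A   (applied A -> a)
  Step 23: a a a a a a a a a a a A  =>  a a a a a a a a a a a a   (applied A -> a)
Final yield: a a a a a a a a a a a a
Total rewrite steps: 23

23


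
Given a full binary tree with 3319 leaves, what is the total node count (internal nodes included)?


Leaf nodes (terminals): 3319
Internal nodes = n - 1 = 3319 - 1 = 3318
Total = leaves + internal = 3319 + 3318 = 6637

6637


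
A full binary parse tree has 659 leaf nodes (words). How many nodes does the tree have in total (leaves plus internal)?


Leaf nodes (terminals): 659
Internal nodes = n - 1 = 659 - 1 = 658
Total = leaves + internal = 659 + 658 = 1317

1317


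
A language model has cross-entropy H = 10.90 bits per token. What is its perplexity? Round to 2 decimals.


Perplexity formula: PP = 2^H
H = 10.90
PP = 2^10.90
Decompose: 2^10.90 = 2^10 * 2^0.90
2^10 = 1024, 2^0.90 ~ 1.8660660
PP ~ 1024 * 1.8660660 = 1910.8515840
Rounded to 2 decimals: 1910.85

1910.85


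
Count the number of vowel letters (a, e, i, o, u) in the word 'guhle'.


Scanning each character of 'guhle':
  Position 1: 'g' -> consonant (running count: 0)
  Position 2: 'u' -> vowel (running count: 1)
  Position 3: 'h' -> consonant (running count: 1)
  Position 4: 'l' -> consonant (running count: 1)
  Position 5: 'e' -> vowel (running count: 2)
Total vowels: 2

2


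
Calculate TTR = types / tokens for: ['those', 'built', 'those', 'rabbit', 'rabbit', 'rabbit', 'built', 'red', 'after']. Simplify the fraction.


Tokens: 9
Unique types: ('after', 'built', 'rabbit', 'red', 'those') = 5
TTR = 5/9
Already in lowest terms.

5/9


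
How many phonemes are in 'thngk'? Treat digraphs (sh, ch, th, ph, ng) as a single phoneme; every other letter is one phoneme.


Parsing 'thngk' greedily, digraphs first:
  'th' -> digraph (1 consonant phoneme) (phonemes so far: 1)
  'ng' -> digraph (1 consonant phoneme) (phonemes so far: 2)
  'k' -> consonant phoneme (phonemes so far: 3)
Total phonemes: 3

3


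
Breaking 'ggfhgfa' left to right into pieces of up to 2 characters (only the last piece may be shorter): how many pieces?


'ggfhgfa' has 7 characters.
Chunking with max size 2:
  Chunk 1: 'gg' (positions 0-1)
  Chunk 2: 'fh' (positions 2-3)
  Chunk 3: 'gf' (positions 4-5)
  Chunk 4: 'a' (positions 6-6)
Total chunks: ceil(7 / 2) = 4

4


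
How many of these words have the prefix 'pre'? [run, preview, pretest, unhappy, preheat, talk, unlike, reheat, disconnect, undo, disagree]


Checking each word for prefix 'pre':
  'run' -> no (count: 0)
  'preview' -> YES, starts with 'pre' (count: 1)
  'pretest' -> YES, starts with 'pre' (count: 2)
  'unhappy' -> no (count: 2)
  'preheat' -> YES, starts with 'pre' (count: 3)
  'talk' -> no (count: 3)
  'unlike' -> no (count: 3)
  'reheat' -> no (count: 3)
  'disconnect' -> no (count: 3)
  'undo' -> no (count: 3)
  'disagree' -> no (count: 3)
Total with prefix 'pre': 3

3


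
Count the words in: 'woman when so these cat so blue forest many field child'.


Counting words by splitting on spaces:
  Word 1: 'woman'
  Word 2: 'when'
  Word 3: 'so'
  Word 4: 'these'
  Word 5: 'cat'
  Word 6: 'so'
  Word 7: 'blue'
  Word 8: 'forest'
  Word 9: 'many'
  Word 10: 'field'
  Word 11: 'child'
Total words: 11

11


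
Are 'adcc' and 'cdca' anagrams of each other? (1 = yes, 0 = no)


Sort characters of 'adcc': 'accd'
Sort characters of 'cdca': 'accd'
Sorted forms match -> they ARE anagrams
Result: 1

1


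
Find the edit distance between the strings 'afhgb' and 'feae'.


Building DP table for s1='afhgb' (len 5) and s2='feae' (len 4):
       f  e  a  e
    0  1  2  3  4
  a 1  1  2  2  3
  f 2  1  2  3  3
  h 3  2  2  3  4
  g 4  3  3  3  4
  b 5  4  4  4  4
Edit distance = dp[5][4] = 4

4


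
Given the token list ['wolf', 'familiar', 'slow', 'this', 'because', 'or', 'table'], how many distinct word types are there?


Listing all tokens and tracking unique types:
  Token 1: 'wolf' -> NEW (unique so far: 1)
  Token 2: 'familiar' -> NEW (unique so far: 2)
  Token 3: 'slow' -> NEW (unique so far: 3)
  Token 4: 'this' -> NEW (unique so far: 4)
  Token 5: 'because' -> NEW (unique so far: 5)
  Token 6: 'or' -> NEW (unique so far: 6)
  Token 7: 'table' -> NEW (unique so far: 7)
Unique types: ('because', 'familiar', 'or', 'slow', 'table', 'this', 'wolf')
Vocabulary size: 7

7


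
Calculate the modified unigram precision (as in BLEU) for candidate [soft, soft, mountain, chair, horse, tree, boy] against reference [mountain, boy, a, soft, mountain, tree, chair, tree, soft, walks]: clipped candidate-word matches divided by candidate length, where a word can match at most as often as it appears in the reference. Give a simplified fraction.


Reference word counts: {'a': 1, 'boy': 1, 'chair': 1, 'mountain': 2, 'soft': 2, 'tree': 2, 'walks': 1}
Checking each candidate word (with clipping):
  'soft' -> in reference (ref count 2, used 1/2) -> match (matches: 1)
  'soft' -> in reference (ref count 2, used 2/2) -> match (matches: 2)
  'mountain' -> in reference (ref count 2, used 1/2) -> match (matches: 3)
  'chair' -> in reference (ref count 1, used 1/1) -> match (matches: 4)
  'horse' -> not in reference -> no match (matches: 4)
  'tree' -> in reference (ref count 2, used 1/2) -> match (matches: 5)
  'boy' -> in reference (ref count 1, used 1/1) -> match (matches: 6)
Clipped matches: 6, Candidate length: 7
Precision = 6/7

6/7


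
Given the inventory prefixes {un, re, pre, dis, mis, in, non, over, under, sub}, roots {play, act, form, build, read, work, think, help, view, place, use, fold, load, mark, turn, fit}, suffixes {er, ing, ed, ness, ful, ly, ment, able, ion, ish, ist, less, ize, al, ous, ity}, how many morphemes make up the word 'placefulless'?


Segmenting 'placefulless' against the inventory:
  'place' -> root (morpheme 1)
  'ful' -> suffix (morpheme 2)
  'less' -> suffix (morpheme 3)
Total morphemes: 3

3


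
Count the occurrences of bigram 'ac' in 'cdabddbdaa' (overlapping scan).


Scanning 'cdabddbdaa' for bigram 'ac':
  Position 0: 'cd' -> no
  Position 1: 'da' -> no
  Position 2: 'ab' -> no
  Position 3: 'bd' -> no
  Position 4: 'dd' -> no
  Position 5: 'db' -> no
  Position 6: 'bd' -> no
  Position 7: 'da' -> no
  Position 8: 'aa' -> no
Total matches: 0

0


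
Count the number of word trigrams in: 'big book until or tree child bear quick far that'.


Word trigrams from [10] words:
  Trigram 1: (big book until)
  Trigram 2: (book until or)
  Trigram 3: (until or tree)
  Trigram 4: (or tree child)
  Trigram 5: (tree child bear)
  Trigram 6: (child bear quick)
  Trigram 7: (bear quick far)
  Trigram 8: (quick far that)
Total word trigrams: 10 - 2 = 8

8


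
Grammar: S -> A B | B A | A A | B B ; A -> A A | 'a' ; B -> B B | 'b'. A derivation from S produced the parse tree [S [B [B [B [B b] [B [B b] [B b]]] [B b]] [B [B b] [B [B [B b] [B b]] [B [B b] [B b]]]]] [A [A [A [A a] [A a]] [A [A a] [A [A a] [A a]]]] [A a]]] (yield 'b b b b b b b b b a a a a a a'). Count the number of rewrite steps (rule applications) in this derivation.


Every bracketed nonterminal node [X ...] in the tree is produced by exactly one rule application.
Reading the tree off as a leftmost derivation:
  Step 1: S  =>  B A   (applied S -> B A)
  Step 2: B A  =>  B B A   (applied B -> B B)
  Step 3: B B A  =>  B B B A   (applied B -> B B)
  Step 4: B B B A  =>  B B B B A   (applied B -> B B)
  Step 5: B B B B A  =>  b B B B A   (applied B -> b)
  Step 6: b B B B A  =>  b B B B B A   (applied B -> B B)
  Step 7: b B B B B A  =>  b b B B B A   (applied B -> b)
  Step 8: b b B B B A  =>  b b b B B A   (applied B -> b)
  Step 9: b b b B B A  =>  b b b b B A   (applied B -> b)
  Step 10: b b b b B A  =>  b b b b B B A   (applied B -> B B)
  Step 11: b b b b B B A  =>  b b b b b B A   (applied B -> b)
  Step 12: b b b b b B A  =>  b b b b b B B A   (applied B -> B B)
  Step 13: b b b b b B B A  =>  b b b b b B B B A   (applied B -> B B)
  Step 14: b b b b b B B B A  =>  b b b b b b B B A   (applied B -> b)
  Step 15: b b b b b b B B A  =>  b b b b b b b B A   (applied B -> b)
  Step 16: b b b b b b b B A  =>  b b b b b b b B B A   (applied B -> B B)
  Step 17: b b b b b b b B B A  =>  b b b b b b b b B A   (applied B -> b)
  Step 18: b b b b b b b b B A  =>  b b b b b b b b b A   (applied B -> b)
  Step 19: b b b b b b b b b A  =>  b b b b b b b b b A A   (applied A -> A A)
  Step 20: b b b b b b b b b A A  =>  b b b b b b b b b A A A   (applied A -> A A)
  Step 21: b b b b b b b b b A A A  =>  b b b b b b b b b A A A A   (applied A -> A A)
  Step 22: b b b b b b b b b A A A A  =>  b b b b b b b b b a A A A   (applied A -> a)
  Step 23: b b b b b b b b b a A A A  =>  b b b b b b b b b a a A A   (applied A -> a)
  Step 24: b b b b b b b b b a a A A  =>  b b b b b b b b b a a A A A   (applied A -> A A)
  Step 25: b b b b b b b b b a a A A A  =>  b b b b b b b b b a a a A A   (applied A -> a)
  Step 26: b b b b b b b b b a a a A A  =>  b b b b b b b b b a a a A A A   (applied A -> A A)
  Step 27: b b b b b b b b b a a a A A A  =>  b b b b b b b b b a a a a A A   (applied A -> a)
  Step 28: b b b b b b b b b a a a a A A  =>  b b b b b b b b b a a a a a A   (applied A -> a)
  Step 29: b b b b b b b b b a a a a a A  =>  b b b b b b b b b a a a a a a   (applied A -> a)
Final yield: b b b b b b b b b a a a a a a
Total rewrite steps: 29

29


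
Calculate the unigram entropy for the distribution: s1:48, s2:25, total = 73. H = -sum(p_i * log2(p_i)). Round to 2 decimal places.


Computing entropy H = -sum(p_i * log2(p_i)):
  s1: p = 48/73 = 0.6575, -p*log2(p) = 0.3977
  s2: p = 25/73 = 0.3425, -p*log2(p) = 0.5294
H = sum of terms = 0.9271
Rounded to 2 decimals: 0.93

0.93


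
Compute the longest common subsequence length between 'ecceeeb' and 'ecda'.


DP table for LCS of 'ecceeeb' and 'ecda':
       e  c  d  a
    0  0  0  0  0
  e 0  1  1  1  1
  c 0  1  2  2  2
  c 0  1  2  2  2
  e 0  1  2  2  2
  e 0  1  2  2  2
  e 0  1  2  2  2
  b 0  1  2  2  2
LCS: 'ec'
LCS length = 2

2


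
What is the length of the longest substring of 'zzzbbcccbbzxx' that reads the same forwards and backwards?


Scanning 'zzzbbcccbbzxx' for palindromic substrings.
Substring at positions 2-10: 'zbbcccbbz'.
Check: reverse('zbbcccbbz') = 'zbbcccbbz' -> palindrome confirmed.
Neighbouring characters ('z' / 'x') break symmetry, so it cannot extend further.
No longer palindromic substring exists; longest length = 9

9


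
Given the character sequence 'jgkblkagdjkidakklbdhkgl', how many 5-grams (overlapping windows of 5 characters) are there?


String 'jgkblkagdjkidakklbdhkgl' has length L = 23.
Number of overlapping n-grams = L - n + 1
Substituting: 23 - 5 + 1 = 19

19


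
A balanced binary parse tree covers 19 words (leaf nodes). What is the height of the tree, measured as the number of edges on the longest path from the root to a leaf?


In a balanced binary tree with n leaves the deepest leaf is ceil(log2(n)) edges below the root.
log2(19) = 4.2479
ceil(4.2479) = 5
height (edges) = 5

5


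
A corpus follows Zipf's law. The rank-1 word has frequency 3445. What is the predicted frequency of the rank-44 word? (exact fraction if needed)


Zipf's law: freq(rank) = f1 / rank
f1 = 3445, rank = 44
freq = 3445 / 44
GCD(3445, 44) = 1
Simplified: 3445/44

3445/44


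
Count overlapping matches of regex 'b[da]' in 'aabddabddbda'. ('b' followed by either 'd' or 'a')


Pattern: b[da] means 'b' followed by either 'd' or 'a'.
Scanning 'aabddabddbda' position-by-position:
  Pos 0: window 'aa' -> no
  Pos 1: window 'ab' -> no
  Pos 2: window 'bd' -> MATCH
  Pos 3: window 'dd' -> no
  Pos 4: window 'da' -> no
  Pos 5: window 'ab' -> no
  Pos 6: window 'bd' -> MATCH
  Pos 7: window 'dd' -> no
  Pos 8: window 'db' -> no
  Pos 9: window 'bd' -> MATCH
  Pos 10: window 'da' -> no
  Pos 11: window 'a' -> no
Total matches: 3

3


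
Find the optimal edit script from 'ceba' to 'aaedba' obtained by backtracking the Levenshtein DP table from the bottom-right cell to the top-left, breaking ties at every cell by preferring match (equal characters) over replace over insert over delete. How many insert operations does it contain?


Edit distance = 3. Backtracking from cell (4, 6) with preference match > replace > insert > delete,
then listing the resulting alignment 'ceba' -> 'aaedba' left to right:
  Step 1: insert 'a' [insertion #1]
  Step 2: replace c->a
  Step 3: keep 'e'
  Step 4: insert 'd' [insertion #2]
  Step 5: keep 'b'
  Step 6: keep 'a'
Total insertions: 2

2


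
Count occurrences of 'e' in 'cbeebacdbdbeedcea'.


Scanning 'cbeebacdbdbeedcea' for 'e':
  Position 2: 'e' -> MATCH (count: 1)
  Position 3: 'e' -> MATCH (count: 2)
  Position 11: 'e' -> MATCH (count: 3)
  Position 12: 'e' -> MATCH (count: 4)
  Position 15: 'e' -> MATCH (count: 5)
Total occurrences of 'e': 5

5


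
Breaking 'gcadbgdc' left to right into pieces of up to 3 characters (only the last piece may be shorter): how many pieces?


'gcadbgdc' has 8 characters.
Chunking with max size 3:
  Chunk 1: 'gca' (positions 0-2)
  Chunk 2: 'dbg' (positions 3-5)
  Chunk 3: 'dc' (positions 6-7)
Total chunks: ceil(8 / 3) = 3

3
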